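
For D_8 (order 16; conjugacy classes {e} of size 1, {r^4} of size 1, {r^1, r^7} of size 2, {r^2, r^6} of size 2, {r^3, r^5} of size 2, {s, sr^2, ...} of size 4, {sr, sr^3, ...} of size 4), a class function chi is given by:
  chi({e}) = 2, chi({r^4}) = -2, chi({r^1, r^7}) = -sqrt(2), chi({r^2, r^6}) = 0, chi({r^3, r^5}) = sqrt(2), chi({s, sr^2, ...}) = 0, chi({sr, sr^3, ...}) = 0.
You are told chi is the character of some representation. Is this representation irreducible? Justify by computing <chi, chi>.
Irreducible: <chi, chi> = 1.

Proof sketch: <chi, chi> = (1/|G|) sum_C |C| * |chi(C)|^2 = (1/16)[1*|2|^2 + 1*|-2|^2 + 2*|-sqrt(2)|^2 + 2*|0|^2 + 2*|sqrt(2)|^2 + 4*|0|^2 + 4*|0|^2]
  = (1/16)[(4) + (4) + (4) + (0) + (4) + (0) + (0)] = 16/16 = 1.
A character is irreducible iff <chi, chi> = 1, so this representation is irreducible.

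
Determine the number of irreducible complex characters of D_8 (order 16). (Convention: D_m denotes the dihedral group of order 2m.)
7

Solution. The number of irreducible complex representations of a finite group equals its number of conjugacy classes. D_8 has 7 conjugacy classes (n/2 + 3 for n even), so D_8 (order 16) has exactly 7 irreducible complex representations.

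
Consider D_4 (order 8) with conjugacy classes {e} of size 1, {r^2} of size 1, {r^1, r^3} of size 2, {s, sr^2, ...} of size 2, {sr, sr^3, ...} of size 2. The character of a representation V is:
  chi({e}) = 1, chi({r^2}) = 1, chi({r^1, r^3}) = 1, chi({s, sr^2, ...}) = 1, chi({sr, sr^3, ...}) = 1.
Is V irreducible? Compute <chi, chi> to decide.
Irreducible: <chi, chi> = 1.

Why: <chi, chi> = (1/|G|) sum_C |C| * |chi(C)|^2 = (1/8)[1*|1|^2 + 1*|1|^2 + 2*|1|^2 + 2*|1|^2 + 2*|1|^2]
  = (1/8)[(1) + (1) + (2) + (2) + (2)] = 8/8 = 1.
A character is irreducible iff <chi, chi> = 1, so this representation is irreducible.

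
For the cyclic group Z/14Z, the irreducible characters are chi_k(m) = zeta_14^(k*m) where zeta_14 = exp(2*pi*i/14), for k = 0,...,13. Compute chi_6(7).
chi_6(7) = zeta_14^42 = 1

Argument: chi_6(7) = zeta_14^(6*7) = zeta_14^42. Since zeta_14^14 = 1, this equals zeta_14^0 = exp(2*pi*i*0/14) = 1.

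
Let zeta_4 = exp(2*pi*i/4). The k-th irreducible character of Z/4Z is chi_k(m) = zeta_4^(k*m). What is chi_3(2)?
chi_3(2) = zeta_4^6 = -1

Explanation: chi_3(2) = zeta_4^(3*2) = zeta_4^6. Since zeta_4^4 = 1, this equals zeta_4^2 = exp(2*pi*i*2/4) = -1.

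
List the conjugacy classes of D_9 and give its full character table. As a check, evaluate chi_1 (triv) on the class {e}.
Conjugacy classes: {e} of size 1, {r^1, r^8} of size 2, {r^2, r^7} of size 2, {r^3, r^6} of size 2, {r^4, r^5} of size 2, {s, sr, ..., sr^8} of size 9.
Character table:
  irrep \ class              {e} (size 1)  {r^1, r^8} (size 2)  {r^2, r^7} (size 2)  {r^3, r^6} (size 2)  {r^4, r^5} (size 2)  {s, sr, ..., sr^8} (size 9)
  chi_1 (triv)               1             1                    1                    1                    1                    1                          
  chi_2 (sign: r->1, s->-1)  1             1                    1                    1                    1                    -1                         
  chi_3 (2d, j=1)            2             2*cos(2*pi/9)        2*cos(4*pi/9)        -1                   -2*cos(pi/9)         0                          
  chi_4 (2d, j=2)            2             2*cos(4*pi/9)        -2*cos(pi/9)         -1                   2*cos(2*pi/9)        0                          
  chi_5 (2d, j=3)            2             -1                   -1                   2                    -1                   0                          
  chi_6 (2d, j=4)            2             -2*cos(pi/9)         2*cos(2*pi/9)        -1                   2*cos(4*pi/9)        0                          

Spot check: chi_1 (triv) on {e} = 1.

Details: D_9 has order 2*9 = 18 with 6 conjugacy classes, hence 6 irreducibles. Sum of squared dims 1 + 1 + 4 + 4 + 4 + 4 = 18 = |G|. Linear characters come from the abelianisation; the 2-dimensional irreps have character r^k -> 2*cos(2*pi*j*k/9), reflections -> 0.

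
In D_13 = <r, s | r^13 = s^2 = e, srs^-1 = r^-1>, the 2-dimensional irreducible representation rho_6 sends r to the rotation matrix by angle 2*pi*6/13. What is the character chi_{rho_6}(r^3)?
chi_{rho_6}(r^3) = 2*cos(2*pi*6*3/13) = -2*cos(3*pi/13)

Solution. rho_6(r^3) is rotation by angle 2*pi*6*3/13, whose trace is 2*cos(2*pi*6*3/13) = -2*cos(3*pi/13).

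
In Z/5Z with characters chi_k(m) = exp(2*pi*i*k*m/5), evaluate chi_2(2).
chi_2(2) = zeta_5^4 = exp(-2*I*pi/5)

Reasoning: chi_2(2) = zeta_5^(2*2) = zeta_5^4. Since zeta_5^5 = 1, this equals zeta_5^4 = exp(2*pi*i*4/5) = exp(-2*I*pi/5).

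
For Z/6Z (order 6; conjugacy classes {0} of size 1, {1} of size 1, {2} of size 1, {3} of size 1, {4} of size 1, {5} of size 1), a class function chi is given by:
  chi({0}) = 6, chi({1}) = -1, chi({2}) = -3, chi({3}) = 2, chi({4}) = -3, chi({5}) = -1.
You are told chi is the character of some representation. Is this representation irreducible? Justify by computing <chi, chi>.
Not irreducible (reducible): <chi, chi> = 10 > 1.

Argument: <chi, chi> = (1/|G|) sum_C |C| * |chi(C)|^2 = (1/6)[1*|6|^2 + 1*|-1|^2 + 1*|-3|^2 + 1*|2|^2 + 1*|-3|^2 + 1*|-1|^2]
  = (1/6)[(36) + (1) + (9) + (4) + (9) + (1)] = 60/6 = 10.
(Exp terms are combined using exp(i*s)*conj(exp(i*t)) = exp(i*(s-t)), and sums of them are collapsed using the identity that for every m > 1 the m distinct m-th roots of unity sum to 0, e.g. 1 + exp(2*I*pi/3) + exp(-2*I*pi/3) = 0.)
A character is irreducible iff <chi, chi> = 1, so this representation is reducible.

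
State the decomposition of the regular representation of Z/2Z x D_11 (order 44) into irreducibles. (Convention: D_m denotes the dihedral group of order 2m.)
Each irreducible V_i of dimension d_i appears with multiplicity d_i, i.e. rho_reg = (direct sum over all irreducibles V_i) d_i V_i. The irreducible dimensions for Z/2Z x D_11 are 1, 1, 1, 1, 2, 2, 2, 2, 2, 2, 2, 2, 2, 2: 4 irreducibles of dimension 1, each with multiplicity 1; 10 irreducibles of dimension 2, each with multiplicity 2. Total dimension 4*1*1 + 10*2*2 = 44 = |G|.

General theorem: in the regular representation of a finite group G, each irreducible appears with multiplicity equal to its dimension. Check: dim(rho_reg) = sum d_i^2 = 1 + 1 + 1 + 1 + 4 + 4 + 4 + 4 + 4 + 4 + 4 + 4 + 4 + 4 = 44 = |G|.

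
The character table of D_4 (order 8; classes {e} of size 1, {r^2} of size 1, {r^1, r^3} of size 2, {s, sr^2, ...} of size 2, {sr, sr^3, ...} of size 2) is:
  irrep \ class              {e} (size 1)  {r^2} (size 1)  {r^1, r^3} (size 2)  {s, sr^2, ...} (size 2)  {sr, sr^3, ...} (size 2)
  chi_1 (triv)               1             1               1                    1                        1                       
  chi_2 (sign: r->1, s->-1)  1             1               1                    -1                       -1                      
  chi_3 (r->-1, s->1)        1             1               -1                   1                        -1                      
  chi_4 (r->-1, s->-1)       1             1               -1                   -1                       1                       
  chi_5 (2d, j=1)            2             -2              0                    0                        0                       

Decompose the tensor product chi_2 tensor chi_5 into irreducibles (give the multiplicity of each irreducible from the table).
chi_2 tensor chi_5 = chi_5 (all other irreducibles have multiplicity 0).

Details: The character of a tensor product is the pointwise product (chi_2 * chi_5)(C) = chi_2(C) * chi_5(C):
  {e}: (1)*(2), {r^2}: (1)*(-2), {r^1, r^3}: (1)*(0), {s, sr^2, ...}: (-1)*(0), {sr, sr^3, ...}: (-1)*(0)
so (chi_2 * chi_5) takes values
  {e} -> 2, {r^2} -> -2, {r^1, r^3} -> 0, {s, sr^2, ...} -> 0, {sr, sr^3, ...} -> 0.
Now take the inner product of this character with each irreducible chi from the table, <chi_2*chi_5, chi> = (1/8) sum_C |C| (chi_2*chi_5)(C) conj(chi(C)):
  <chi_2*chi_5, chi_1> = (1/8)[1*(2)*conj(1) + 1*(-2)*conj(1) + 2*(0)*conj(1) + 2*(0)*conj(1) + 2*(0)*conj(1)]
      = (1/8)[(2) + (-2) + (0) + (0) + (0)] = 0/8 = 0
  <chi_2*chi_5, chi_2> = (1/8)[1*(2)*conj(1) + 1*(-2)*conj(1) + 2*(0)*conj(1) + 2*(0)*conj(-1) + 2*(0)*conj(-1)]
      = (1/8)[(2) + (-2) + (0) + (0) + (0)] = 0/8 = 0
  <chi_2*chi_5, chi_3> = (1/8)[1*(2)*conj(1) + 1*(-2)*conj(1) + 2*(0)*conj(-1) + 2*(0)*conj(1) + 2*(0)*conj(-1)]
      = (1/8)[(2) + (-2) + (0) + (0) + (0)] = 0/8 = 0
  <chi_2*chi_5, chi_4> = (1/8)[1*(2)*conj(1) + 1*(-2)*conj(1) + 2*(0)*conj(-1) + 2*(0)*conj(-1) + 2*(0)*conj(1)]
      = (1/8)[(2) + (-2) + (0) + (0) + (0)] = 0/8 = 0
  <chi_2*chi_5, chi_5> = (1/8)[1*(2)*conj(2) + 1*(-2)*conj(-2) + 2*(0)*conj(0) + 2*(0)*conj(0) + 2*(0)*conj(0)]
      = (1/8)[(4) + (4) + (0) + (0) + (0)] = 8/8 = 1
Hence the multiplicities are chi_5: 1. Dimension check: dim(chi_2)*dim(chi_5) = 1*2 = 2 and sum (mult * dim) = 1*2 = 2.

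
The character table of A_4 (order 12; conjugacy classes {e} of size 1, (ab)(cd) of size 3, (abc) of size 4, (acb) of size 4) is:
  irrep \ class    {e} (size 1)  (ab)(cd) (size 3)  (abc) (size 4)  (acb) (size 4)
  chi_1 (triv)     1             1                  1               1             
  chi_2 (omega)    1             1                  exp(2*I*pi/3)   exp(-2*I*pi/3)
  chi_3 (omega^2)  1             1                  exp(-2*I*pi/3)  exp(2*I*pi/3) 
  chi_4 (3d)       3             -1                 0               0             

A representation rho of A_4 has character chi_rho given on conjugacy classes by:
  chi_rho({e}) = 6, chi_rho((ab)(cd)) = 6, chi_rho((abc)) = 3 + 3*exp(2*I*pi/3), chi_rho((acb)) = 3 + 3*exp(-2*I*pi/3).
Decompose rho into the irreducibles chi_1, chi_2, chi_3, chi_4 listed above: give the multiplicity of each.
Multiplicities: chi_1: 3, chi_2: 3, chi_3: 0, chi_4: 0.

Proof sketch: Use <chi_rho, chi> = (1/|G|) sum_C |C| * chi_rho(C) * conj(chi(C)) with |G| = 12 for each irreducible chi in the table:
  <chi_rho, chi_1> = (1/12)[1*(6)*conj(1) + 3*(6)*conj(1) + 4*(3 + 3*exp(2*I*pi/3))*conj(1) + 4*(3 + 3*exp(-2*I*pi/3))*conj(1)]
      = (1/12)[(6) + (18) + (12 + 12*exp(2*I*pi/3)) + (12 + 12*exp(-2*I*pi/3))] = 36/12 = 3
  <chi_rho, chi_2> = (1/12)[1*(6)*conj(1) + 3*(6)*conj(1) + 4*(3 + 3*exp(2*I*pi/3))*conj(exp(2*I*pi/3)) + 4*(3 + 3*exp(-2*I*pi/3))*conj(exp(-2*I*pi/3))]
      = (1/12)[(6) + (18) + (12 + 12*exp(-2*I*pi/3)) + (12 + 12*exp(2*I*pi/3))] = 36/12 = 3
  <chi_rho, chi_3> = (1/12)[1*(6)*conj(1) + 3*(6)*conj(1) + 4*(3 + 3*exp(2*I*pi/3))*conj(exp(-2*I*pi/3)) + 4*(3 + 3*exp(-2*I*pi/3))*conj(exp(2*I*pi/3))]
      = (1/12)[(6) + (18) + (-12) + (-12)] = 0/12 = 0
  <chi_rho, chi_4> = (1/12)[1*(6)*conj(3) + 3*(6)*conj(-1) + 4*(3 + 3*exp(2*I*pi/3))*conj(0) + 4*(3 + 3*exp(-2*I*pi/3))*conj(0)]
      = (1/12)[(18) + (-18) + (0) + (0)] = 0/12 = 0
(Exp terms are combined using exp(i*s)*conj(exp(i*t)) = exp(i*(s-t)), and sums of them are collapsed using the identity that for every m > 1 the m distinct m-th roots of unity sum to 0, e.g. 1 + exp(2*I*pi/3) + exp(-2*I*pi/3) = 0.)
Dimension check: dim(rho) = sum (mult * dim) = 3*1 + 3*1 + 0*1 + 0*3 = 6 = chi_rho(e) = 6.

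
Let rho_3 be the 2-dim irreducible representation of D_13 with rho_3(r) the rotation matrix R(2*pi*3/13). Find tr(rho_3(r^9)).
chi_{rho_3}(r^9) = 2*cos(2*pi*3*9/13) = 2*cos(54*pi/13)

Argument: rho_3(r^9) is rotation by angle 2*pi*3*9/13, whose trace is 2*cos(2*pi*3*9/13) = 2*cos(54*pi/13).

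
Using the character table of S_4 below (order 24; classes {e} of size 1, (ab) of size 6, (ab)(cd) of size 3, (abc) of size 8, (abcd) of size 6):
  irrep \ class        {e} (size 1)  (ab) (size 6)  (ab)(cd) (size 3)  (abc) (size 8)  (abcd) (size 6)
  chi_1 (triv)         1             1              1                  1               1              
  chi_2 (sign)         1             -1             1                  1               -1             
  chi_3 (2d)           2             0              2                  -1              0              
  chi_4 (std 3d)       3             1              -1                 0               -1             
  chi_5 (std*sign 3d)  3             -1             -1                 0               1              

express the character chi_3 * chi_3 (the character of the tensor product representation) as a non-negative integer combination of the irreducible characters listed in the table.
chi_3 tensor chi_3 = chi_1 + chi_2 + chi_3 (all other irreducibles have multiplicity 0).

The character of a tensor product is the pointwise product (chi_3 * chi_3)(C) = chi_3(C) * chi_3(C):
  {e}: (2)*(2), (ab): (0)*(0), (ab)(cd): (2)*(2), (abc): (-1)*(-1), (abcd): (0)*(0)
so (chi_3 * chi_3) takes values
  {e} -> 4, (ab) -> 0, (ab)(cd) -> 4, (abc) -> 1, (abcd) -> 0.
Now take the inner product of this character with each irreducible chi from the table, <chi_3*chi_3, chi> = (1/24) sum_C |C| (chi_3*chi_3)(C) conj(chi(C)):
  <chi_3*chi_3, chi_1> = (1/24)[1*(4)*conj(1) + 6*(0)*conj(1) + 3*(4)*conj(1) + 8*(1)*conj(1) + 6*(0)*conj(1)]
      = (1/24)[(4) + (0) + (12) + (8) + (0)] = 24/24 = 1
  <chi_3*chi_3, chi_2> = (1/24)[1*(4)*conj(1) + 6*(0)*conj(-1) + 3*(4)*conj(1) + 8*(1)*conj(1) + 6*(0)*conj(-1)]
      = (1/24)[(4) + (0) + (12) + (8) + (0)] = 24/24 = 1
  <chi_3*chi_3, chi_3> = (1/24)[1*(4)*conj(2) + 6*(0)*conj(0) + 3*(4)*conj(2) + 8*(1)*conj(-1) + 6*(0)*conj(0)]
      = (1/24)[(8) + (0) + (24) + (-8) + (0)] = 24/24 = 1
  <chi_3*chi_3, chi_4> = (1/24)[1*(4)*conj(3) + 6*(0)*conj(1) + 3*(4)*conj(-1) + 8*(1)*conj(0) + 6*(0)*conj(-1)]
      = (1/24)[(12) + (0) + (-12) + (0) + (0)] = 0/24 = 0
  <chi_3*chi_3, chi_5> = (1/24)[1*(4)*conj(3) + 6*(0)*conj(-1) + 3*(4)*conj(-1) + 8*(1)*conj(0) + 6*(0)*conj(1)]
      = (1/24)[(12) + (0) + (-12) + (0) + (0)] = 0/24 = 0
Hence the multiplicities are chi_1: 1, chi_2: 1, chi_3: 1. Dimension check: dim(chi_3)*dim(chi_3) = 2*2 = 4 and sum (mult * dim) = 1*1 + 1*1 + 1*2 = 4.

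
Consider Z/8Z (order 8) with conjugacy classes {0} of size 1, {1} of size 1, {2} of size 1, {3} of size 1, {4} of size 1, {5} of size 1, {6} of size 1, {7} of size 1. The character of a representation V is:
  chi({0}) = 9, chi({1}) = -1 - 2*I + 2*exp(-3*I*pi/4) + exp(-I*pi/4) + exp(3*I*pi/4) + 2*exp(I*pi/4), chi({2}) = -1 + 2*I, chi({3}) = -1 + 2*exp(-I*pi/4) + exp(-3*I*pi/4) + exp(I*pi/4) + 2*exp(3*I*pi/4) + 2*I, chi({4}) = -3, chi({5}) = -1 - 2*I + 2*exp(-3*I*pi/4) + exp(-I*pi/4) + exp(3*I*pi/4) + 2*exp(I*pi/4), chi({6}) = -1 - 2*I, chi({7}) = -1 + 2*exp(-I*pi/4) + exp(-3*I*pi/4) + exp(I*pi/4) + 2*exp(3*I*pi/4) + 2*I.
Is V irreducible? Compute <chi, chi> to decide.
Not irreducible (reducible): <chi, chi> = 15 > 1.

Proof sketch: <chi, chi> = (1/|G|) sum_C |C| * |chi(C)|^2 = (1/8)[1*|9|^2 + 1*|-1 - 2*I + 2*exp(-3*I*pi/4) + exp(-I*pi/4) + exp(3*I*pi/4) + 2*exp(I*pi/4)|^2 + 1*|-1 + 2*I|^2 + 1*|-1 + 2*exp(-I*pi/4) + exp(-3*I*pi/4) + exp(I*pi/4) + 2*exp(3*I*pi/4) + 2*I|^2 + 1*|-3|^2 + 1*|-1 - 2*I + 2*exp(-3*I*pi/4) + exp(-I*pi/4) + exp(3*I*pi/4) + 2*exp(I*pi/4)|^2 + 1*|-1 - 2*I|^2 + 1*|-1 + 2*exp(-I*pi/4) + exp(-3*I*pi/4) + exp(I*pi/4) + 2*exp(3*I*pi/4) + 2*I|^2]
  = (1/8)[(81) + (5) + (5) + (5) + (9) + (5) + (5) + (5)] = 120/8 = 15.
(Exp terms are combined using exp(i*s)*conj(exp(i*t)) = exp(i*(s-t)), and sums of them are collapsed using the identity that for every m > 1 the m distinct m-th roots of unity sum to 0, e.g. 1 + exp(2*I*pi/3) + exp(-2*I*pi/3) = 0.)
A character is irreducible iff <chi, chi> = 1, so this representation is reducible.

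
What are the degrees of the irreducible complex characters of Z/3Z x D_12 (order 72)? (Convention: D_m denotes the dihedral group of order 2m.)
Dimensions: 1, 1, 1, 1, 1, 1, 1, 1, 1, 1, 1, 1, 2, 2, 2, 2, 2, 2, 2, 2, 2, 2, 2, 2, 2, 2, 2

Why: There are 27 irreducibles (= number of conjugacy classes). Their dimensions d_i satisfy sum d_i^2 = |G| = 72: 1 + 1 + 1 + 1 + 1 + 1 + 1 + 1 + 1 + 1 + 1 + 1 + 4 + 4 + 4 + 4 + 4 + 4 + 4 + 4 + 4 + 4 + 4 + 4 + 4 + 4 + 4 = 72. (For the product with Z/3Z: each of the 3 1-dim characters of Z/3Z tensors with each irrep of D_12, giving 3 copies of each D_12-dimension.)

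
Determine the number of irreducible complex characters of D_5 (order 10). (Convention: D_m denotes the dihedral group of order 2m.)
4

Derivation: The number of irreducible complex representations of a finite group equals its number of conjugacy classes. D_5 has 4 conjugacy classes ((n+3)/2 for n odd), so D_5 (order 10) has exactly 4 irreducible complex representations.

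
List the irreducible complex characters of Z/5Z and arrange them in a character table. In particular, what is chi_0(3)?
Character table of Z/5Z (irreps indexed chi_0,...,chi_4 with chi_k(m) = zeta_5^(k*m), zeta_5 = exp(2*pi*i/5)):
  irrep \ class  {0} (size 1)  {1} (size 1)    {2} (size 1)    {3} (size 1)    {4} (size 1)  
  chi_0          1             1               1               1               1             
  chi_1          1             exp(2*I*pi/5)   exp(4*I*pi/5)   exp(-4*I*pi/5)  exp(-2*I*pi/5)
  chi_2          1             exp(4*I*pi/5)   exp(-2*I*pi/5)  exp(2*I*pi/5)   exp(-4*I*pi/5)
  chi_3          1             exp(-4*I*pi/5)  exp(2*I*pi/5)   exp(-2*I*pi/5)  exp(4*I*pi/5) 
  chi_4          1             exp(-2*I*pi/5)  exp(-4*I*pi/5)  exp(4*I*pi/5)   exp(2*I*pi/5) 

Spot check: chi_0(3) = zeta_5^(0*3) = zeta_5^0 = 1.

Derivation: Z/5Z is abelian, so all 5 irreducible complex representations are 1-dimensional. They are given by chi_k(m) = zeta_5^(k*m) for k = 0,...,4. Row orthogonality: sum_m chi_k(m) conj(chi_l(m)) = 5 * [k = l].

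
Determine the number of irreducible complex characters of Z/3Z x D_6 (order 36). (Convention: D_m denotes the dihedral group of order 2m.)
18

Working: The number of irreducible complex representations of a finite group equals its number of conjugacy classes. For a direct product, #classes(G x H) = #classes(G) * #classes(H). Z/3Z has 3 classes (abelian), D_6 has 6 classes, so 3 * 6 = 18, so Z/3Z x D_6 (order 36) has exactly 18 irreducible complex representations.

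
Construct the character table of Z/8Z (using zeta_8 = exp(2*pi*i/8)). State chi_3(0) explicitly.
Character table of Z/8Z (irreps indexed chi_0,...,chi_7 with chi_k(m) = zeta_8^(k*m), zeta_8 = exp(2*pi*i/8)):
  irrep \ class  {0} (size 1)  {1} (size 1)    {2} (size 1)  {3} (size 1)    {4} (size 1)  {5} (size 1)    {6} (size 1)  {7} (size 1)  
  chi_0          1             1               1             1               1             1               1             1             
  chi_1          1             exp(I*pi/4)     I             exp(3*I*pi/4)   -1            exp(-3*I*pi/4)  -I            exp(-I*pi/4)  
  chi_2          1             I               -1            -I              1             I               -1            -I            
  chi_3          1             exp(3*I*pi/4)   -I            exp(I*pi/4)     -1            exp(-I*pi/4)    I             exp(-3*I*pi/4)
  chi_4          1             -1              1             -1              1             -1              1             -1            
  chi_5          1             exp(-3*I*pi/4)  I             exp(-I*pi/4)    -1            exp(I*pi/4)     -I            exp(3*I*pi/4) 
  chi_6          1             -I              -1            I               1             -I              -1            I             
  chi_7          1             exp(-I*pi/4)    -I            exp(-3*I*pi/4)  -1            exp(3*I*pi/4)   I             exp(I*pi/4)   

Spot check: chi_3(0) = zeta_8^(3*0) = zeta_8^0 = 1.

Proof sketch: Z/8Z is abelian, so all 8 irreducible complex representations are 1-dimensional. They are given by chi_k(m) = zeta_8^(k*m) for k = 0,...,7. Row orthogonality: sum_m chi_k(m) conj(chi_l(m)) = 8 * [k = l].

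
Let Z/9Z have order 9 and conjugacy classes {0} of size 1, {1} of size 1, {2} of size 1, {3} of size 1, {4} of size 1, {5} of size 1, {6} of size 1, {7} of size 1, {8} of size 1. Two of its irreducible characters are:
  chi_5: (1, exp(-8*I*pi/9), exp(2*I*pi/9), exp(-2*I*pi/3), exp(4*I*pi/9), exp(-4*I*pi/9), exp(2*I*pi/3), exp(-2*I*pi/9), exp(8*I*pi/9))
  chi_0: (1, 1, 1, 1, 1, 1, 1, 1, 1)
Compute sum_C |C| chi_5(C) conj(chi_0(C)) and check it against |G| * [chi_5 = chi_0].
Sum = 0; so <chi_5, chi_0> = 0 (distinct irreducibles are orthogonal).

Proof sketch: Compute term by term over conjugacy classes (|C| * chi_5(C) * conj(chi_0(C))):
  1*(1)*conj(1) + 1*(exp(-8*I*pi/9))*conj(1) + 1*(exp(2*I*pi/9))*conj(1) + 1*(exp(-2*I*pi/3))*conj(1) + 1*(exp(4*I*pi/9))*conj(1) + 1*(exp(-4*I*pi/9))*conj(1) + 1*(exp(2*I*pi/3))*conj(1) + 1*(exp(-2*I*pi/9))*conj(1) + 1*(exp(8*I*pi/9))*conj(1)
  = (1) + (exp(-8*I*pi/9)) + (exp(2*I*pi/9)) + (exp(-2*I*pi/3)) + (exp(4*I*pi/9)) + (exp(-4*I*pi/9)) + (exp(2*I*pi/3)) + (exp(-2*I*pi/9)) + (exp(8*I*pi/9))
  = 0.
(Exp terms are combined using exp(i*s)*conj(exp(i*t)) = exp(i*(s-t)), and sums of them are collapsed using the identity that for every m > 1 the m distinct m-th roots of unity sum to 0, e.g. 1 + exp(2*I*pi/3) + exp(-2*I*pi/3) = 0.)
Dividing by |G| = 9 gives 0/9 = 0, matching the row-orthogonality relation <chi_5, chi_0> = [chi_5 = chi_0].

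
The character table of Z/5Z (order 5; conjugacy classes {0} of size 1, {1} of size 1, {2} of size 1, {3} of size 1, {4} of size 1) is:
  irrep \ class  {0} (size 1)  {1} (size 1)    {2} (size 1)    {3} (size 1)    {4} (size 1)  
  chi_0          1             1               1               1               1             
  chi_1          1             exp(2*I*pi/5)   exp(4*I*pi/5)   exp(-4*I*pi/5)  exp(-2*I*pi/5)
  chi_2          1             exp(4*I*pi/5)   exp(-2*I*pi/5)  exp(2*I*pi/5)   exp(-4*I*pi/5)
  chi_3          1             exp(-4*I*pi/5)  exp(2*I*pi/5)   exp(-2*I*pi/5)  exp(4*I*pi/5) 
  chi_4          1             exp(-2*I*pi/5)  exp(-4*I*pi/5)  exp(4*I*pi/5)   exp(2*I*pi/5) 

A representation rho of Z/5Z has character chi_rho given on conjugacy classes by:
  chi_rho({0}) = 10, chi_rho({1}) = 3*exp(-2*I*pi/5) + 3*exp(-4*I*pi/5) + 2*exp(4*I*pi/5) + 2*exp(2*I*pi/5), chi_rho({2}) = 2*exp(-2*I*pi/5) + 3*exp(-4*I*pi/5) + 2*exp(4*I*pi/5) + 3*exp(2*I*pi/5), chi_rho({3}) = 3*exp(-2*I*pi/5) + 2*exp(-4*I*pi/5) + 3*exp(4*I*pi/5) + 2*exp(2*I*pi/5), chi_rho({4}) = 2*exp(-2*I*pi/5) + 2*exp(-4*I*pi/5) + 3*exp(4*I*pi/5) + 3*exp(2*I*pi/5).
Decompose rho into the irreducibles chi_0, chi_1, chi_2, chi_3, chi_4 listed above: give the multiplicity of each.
Multiplicities: chi_0: 0, chi_1: 2, chi_2: 2, chi_3: 3, chi_4: 3.

Justification: Use <chi_rho, chi> = (1/|G|) sum_C |C| * chi_rho(C) * conj(chi(C)) with |G| = 5 for each irreducible chi in the table:
  <chi_rho, chi_0> = (1/5)[1*(10)*conj(1) + 1*(3*exp(-2*I*pi/5) + 3*exp(-4*I*pi/5) + 2*exp(4*I*pi/5) + 2*exp(2*I*pi/5))*conj(1) + 1*(2*exp(-2*I*pi/5) + 3*exp(-4*I*pi/5) + 2*exp(4*I*pi/5) + 3*exp(2*I*pi/5))*conj(1) + 1*(3*exp(-2*I*pi/5) + 2*exp(-4*I*pi/5) + 3*exp(4*I*pi/5) + 2*exp(2*I*pi/5))*conj(1) + 1*(2*exp(-2*I*pi/5) + 2*exp(-4*I*pi/5) + 3*exp(4*I*pi/5) + 3*exp(2*I*pi/5))*conj(1)]
      = (1/5)[(10) + (3*exp(-2*I*pi/5) + 3*exp(-4*I*pi/5) + 2*exp(4*I*pi/5) + 2*exp(2*I*pi/5)) + (2*exp(-2*I*pi/5) + 3*exp(-4*I*pi/5) + 2*exp(4*I*pi/5) + 3*exp(2*I*pi/5)) + (3*exp(-2*I*pi/5) + 2*exp(-4*I*pi/5) + 3*exp(4*I*pi/5) + 2*exp(2*I*pi/5)) + (2*exp(-2*I*pi/5) + 2*exp(-4*I*pi/5) + 3*exp(4*I*pi/5) + 3*exp(2*I*pi/5))] = 0/5 = 0
  <chi_rho, chi_1> = (1/5)[1*(10)*conj(1) + 1*(3*exp(-2*I*pi/5) + 3*exp(-4*I*pi/5) + 2*exp(4*I*pi/5) + 2*exp(2*I*pi/5))*conj(exp(2*I*pi/5)) + 1*(2*exp(-2*I*pi/5) + 3*exp(-4*I*pi/5) + 2*exp(4*I*pi/5) + 3*exp(2*I*pi/5))*conj(exp(4*I*pi/5)) + 1*(3*exp(-2*I*pi/5) + 2*exp(-4*I*pi/5) + 3*exp(4*I*pi/5) + 2*exp(2*I*pi/5))*conj(exp(-4*I*pi/5)) + 1*(2*exp(-2*I*pi/5) + 2*exp(-4*I*pi/5) + 3*exp(4*I*pi/5) + 3*exp(2*I*pi/5))*conj(exp(-2*I*pi/5))]
      = (1/5)[(10) + (2 + 3*exp(-4*I*pi/5) + 3*exp(4*I*pi/5) + 2*exp(2*I*pi/5)) + (2 + 3*exp(-2*I*pi/5) + 2*exp(4*I*pi/5) + 3*exp(2*I*pi/5)) + (2 + 3*exp(-2*I*pi/5) + 2*exp(-4*I*pi/5) + 3*exp(2*I*pi/5)) + (2 + 2*exp(-2*I*pi/5) + 3*exp(-4*I*pi/5) + 3*exp(4*I*pi/5))] = 10/5 = 2
  <chi_rho, chi_2> = (1/5)[1*(10)*conj(1) + 1*(3*exp(-2*I*pi/5) + 3*exp(-4*I*pi/5) + 2*exp(4*I*pi/5) + 2*exp(2*I*pi/5))*conj(exp(4*I*pi/5)) + 1*(2*exp(-2*I*pi/5) + 3*exp(-4*I*pi/5) + 2*exp(4*I*pi/5) + 3*exp(2*I*pi/5))*conj(exp(-2*I*pi/5)) + 1*(3*exp(-2*I*pi/5) + 2*exp(-4*I*pi/5) + 3*exp(4*I*pi/5) + 2*exp(2*I*pi/5))*conj(exp(2*I*pi/5)) + 1*(2*exp(-2*I*pi/5) + 2*exp(-4*I*pi/5) + 3*exp(4*I*pi/5) + 3*exp(2*I*pi/5))*conj(exp(-4*I*pi/5))]
      = (1/5)[(10) + (2 + 2*exp(-2*I*pi/5) + 3*exp(4*I*pi/5) + 3*exp(2*I*pi/5)) + (2 + 3*exp(-2*I*pi/5) + 2*exp(-4*I*pi/5) + 3*exp(4*I*pi/5)) + (2 + 3*exp(-4*I*pi/5) + 2*exp(4*I*pi/5) + 3*exp(2*I*pi/5)) + (2 + 3*exp(-2*I*pi/5) + 3*exp(-4*I*pi/5) + 2*exp(2*I*pi/5))] = 10/5 = 2
  <chi_rho, chi_3> = (1/5)[1*(10)*conj(1) + 1*(3*exp(-2*I*pi/5) + 3*exp(-4*I*pi/5) + 2*exp(4*I*pi/5) + 2*exp(2*I*pi/5))*conj(exp(-4*I*pi/5)) + 1*(2*exp(-2*I*pi/5) + 3*exp(-4*I*pi/5) + 2*exp(4*I*pi/5) + 3*exp(2*I*pi/5))*conj(exp(2*I*pi/5)) + 1*(3*exp(-2*I*pi/5) + 2*exp(-4*I*pi/5) + 3*exp(4*I*pi/5) + 2*exp(2*I*pi/5))*conj(exp(-2*I*pi/5)) + 1*(2*exp(-2*I*pi/5) + 2*exp(-4*I*pi/5) + 3*exp(4*I*pi/5) + 3*exp(2*I*pi/5))*conj(exp(4*I*pi/5))]
      = (1/5)[(10) + (3 + 2*exp(-2*I*pi/5) + 2*exp(-4*I*pi/5) + 3*exp(2*I*pi/5)) + (3 + 2*exp(-4*I*pi/5) + 3*exp(4*I*pi/5) + 2*exp(2*I*pi/5)) + (3 + 2*exp(-2*I*pi/5) + 3*exp(-4*I*pi/5) + 2*exp(4*I*pi/5)) + (3 + 3*exp(-2*I*pi/5) + 2*exp(4*I*pi/5) + 2*exp(2*I*pi/5))] = 15/5 = 3
  <chi_rho, chi_4> = (1/5)[1*(10)*conj(1) + 1*(3*exp(-2*I*pi/5) + 3*exp(-4*I*pi/5) + 2*exp(4*I*pi/5) + 2*exp(2*I*pi/5))*conj(exp(-2*I*pi/5)) + 1*(2*exp(-2*I*pi/5) + 3*exp(-4*I*pi/5) + 2*exp(4*I*pi/5) + 3*exp(2*I*pi/5))*conj(exp(-4*I*pi/5)) + 1*(3*exp(-2*I*pi/5) + 2*exp(-4*I*pi/5) + 3*exp(4*I*pi/5) + 2*exp(2*I*pi/5))*conj(exp(4*I*pi/5)) + 1*(2*exp(-2*I*pi/5) + 2*exp(-4*I*pi/5) + 3*exp(4*I*pi/5) + 3*exp(2*I*pi/5))*conj(exp(2*I*pi/5))]
      = (1/5)[(10) + (3 + 3*exp(-2*I*pi/5) + 2*exp(-4*I*pi/5) + 2*exp(4*I*pi/5)) + (3 + 2*exp(-2*I*pi/5) + 3*exp(-4*I*pi/5) + 2*exp(2*I*pi/5)) + (3 + 2*exp(-2*I*pi/5) + 3*exp(4*I*pi/5) + 2*exp(2*I*pi/5)) + (3 + 2*exp(-4*I*pi/5) + 2*exp(4*I*pi/5) + 3*exp(2*I*pi/5))] = 15/5 = 3
(Exp terms are combined using exp(i*s)*conj(exp(i*t)) = exp(i*(s-t)), and sums of them are collapsed using the identity that for every m > 1 the m distinct m-th roots of unity sum to 0, e.g. 1 + exp(2*I*pi/3) + exp(-2*I*pi/3) = 0.)
Dimension check: dim(rho) = sum (mult * dim) = 0*1 + 2*1 + 2*1 + 3*1 + 3*1 = 10 = chi_rho(e) = 10.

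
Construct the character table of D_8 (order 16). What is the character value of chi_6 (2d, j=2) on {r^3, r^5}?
Conjugacy classes: {e} of size 1, {r^4} of size 1, {r^1, r^7} of size 2, {r^2, r^6} of size 2, {r^3, r^5} of size 2, {s, sr^2, ...} of size 4, {sr, sr^3, ...} of size 4.
Character table:
  irrep \ class              {e} (size 1)  {r^4} (size 1)  {r^1, r^7} (size 2)  {r^2, r^6} (size 2)  {r^3, r^5} (size 2)  {s, sr^2, ...} (size 4)  {sr, sr^3, ...} (size 4)
  chi_1 (triv)               1             1               1                    1                    1                    1                        1                       
  chi_2 (sign: r->1, s->-1)  1             1               1                    1                    1                    -1                       -1                      
  chi_3 (r->-1, s->1)        1             1               -1                   1                    -1                   1                        -1                      
  chi_4 (r->-1, s->-1)       1             1               -1                   1                    -1                   -1                       1                       
  chi_5 (2d, j=1)            2             -2              sqrt(2)              0                    -sqrt(2)             0                        0                       
  chi_6 (2d, j=2)            2             2               0                    -2                   0                    0                        0                       
  chi_7 (2d, j=3)            2             -2              -sqrt(2)             0                    sqrt(2)              0                        0                       

Spot check: chi_6 (2d, j=2) on {r^3, r^5} = 0.

D_8 has order 2*8 = 16 with 7 conjugacy classes, hence 7 irreducibles. Sum of squared dims 1 + 1 + 1 + 1 + 4 + 4 + 4 = 16 = |G|. Linear characters come from the abelianisation; the 2-dimensional irreps have character r^k -> 2*cos(2*pi*j*k/8), reflections -> 0.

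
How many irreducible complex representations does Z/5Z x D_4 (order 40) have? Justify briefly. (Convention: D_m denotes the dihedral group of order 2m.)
25

Explanation: The number of irreducible complex representations of a finite group equals its number of conjugacy classes. For a direct product, #classes(G x H) = #classes(G) * #classes(H). Z/5Z has 5 classes (abelian), D_4 has 5 classes, so 5 * 5 = 25, so Z/5Z x D_4 (order 40) has exactly 25 irreducible complex representations.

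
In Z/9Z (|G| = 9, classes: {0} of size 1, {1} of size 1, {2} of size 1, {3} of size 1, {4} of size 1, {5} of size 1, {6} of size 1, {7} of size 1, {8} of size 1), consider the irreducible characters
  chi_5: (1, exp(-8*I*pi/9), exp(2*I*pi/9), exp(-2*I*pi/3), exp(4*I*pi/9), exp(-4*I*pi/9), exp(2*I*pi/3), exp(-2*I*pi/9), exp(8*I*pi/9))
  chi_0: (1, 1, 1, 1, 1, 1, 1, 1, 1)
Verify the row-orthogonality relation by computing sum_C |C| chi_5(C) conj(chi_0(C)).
Sum = 0; so <chi_5, chi_0> = 0 (distinct irreducibles are orthogonal).

Derivation: Compute term by term over conjugacy classes (|C| * chi_5(C) * conj(chi_0(C))):
  1*(1)*conj(1) + 1*(exp(-8*I*pi/9))*conj(1) + 1*(exp(2*I*pi/9))*conj(1) + 1*(exp(-2*I*pi/3))*conj(1) + 1*(exp(4*I*pi/9))*conj(1) + 1*(exp(-4*I*pi/9))*conj(1) + 1*(exp(2*I*pi/3))*conj(1) + 1*(exp(-2*I*pi/9))*conj(1) + 1*(exp(8*I*pi/9))*conj(1)
  = (1) + (exp(-8*I*pi/9)) + (exp(2*I*pi/9)) + (exp(-2*I*pi/3)) + (exp(4*I*pi/9)) + (exp(-4*I*pi/9)) + (exp(2*I*pi/3)) + (exp(-2*I*pi/9)) + (exp(8*I*pi/9))
  = 0.
(Exp terms are combined using exp(i*s)*conj(exp(i*t)) = exp(i*(s-t)), and sums of them are collapsed using the identity that for every m > 1 the m distinct m-th roots of unity sum to 0, e.g. 1 + exp(2*I*pi/3) + exp(-2*I*pi/3) = 0.)
Dividing by |G| = 9 gives 0/9 = 0, matching the row-orthogonality relation <chi_5, chi_0> = [chi_5 = chi_0].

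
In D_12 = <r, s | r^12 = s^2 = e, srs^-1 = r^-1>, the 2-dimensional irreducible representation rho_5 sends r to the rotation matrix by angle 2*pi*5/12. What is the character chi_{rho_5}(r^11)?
chi_{rho_5}(r^11) = 2*cos(2*pi*5*11/12) = -sqrt(3)

Reasoning: rho_5(r^11) is rotation by angle 2*pi*5*11/12, whose trace is 2*cos(2*pi*5*11/12) = -sqrt(3).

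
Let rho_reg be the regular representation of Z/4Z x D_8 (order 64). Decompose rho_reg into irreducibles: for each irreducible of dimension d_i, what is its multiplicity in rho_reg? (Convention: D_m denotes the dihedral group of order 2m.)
Each irreducible V_i of dimension d_i appears with multiplicity d_i, i.e. rho_reg = (direct sum over all irreducibles V_i) d_i V_i. The irreducible dimensions for Z/4Z x D_8 are 1, 1, 1, 1, 1, 1, 1, 1, 1, 1, 1, 1, 1, 1, 1, 1, 2, 2, 2, 2, 2, 2, 2, 2, 2, 2, 2, 2: 16 irreducibles of dimension 1, each with multiplicity 1; 12 irreducibles of dimension 2, each with multiplicity 2. Total dimension 16*1*1 + 12*2*2 = 64 = |G|.

Justification: General theorem: in the regular representation of a finite group G, each irreducible appears with multiplicity equal to its dimension. Check: dim(rho_reg) = sum d_i^2 = 1 + 1 + 1 + 1 + 1 + 1 + 1 + 1 + 1 + 1 + 1 + 1 + 1 + 1 + 1 + 1 + 4 + 4 + 4 + 4 + 4 + 4 + 4 + 4 + 4 + 4 + 4 + 4 = 64 = |G|.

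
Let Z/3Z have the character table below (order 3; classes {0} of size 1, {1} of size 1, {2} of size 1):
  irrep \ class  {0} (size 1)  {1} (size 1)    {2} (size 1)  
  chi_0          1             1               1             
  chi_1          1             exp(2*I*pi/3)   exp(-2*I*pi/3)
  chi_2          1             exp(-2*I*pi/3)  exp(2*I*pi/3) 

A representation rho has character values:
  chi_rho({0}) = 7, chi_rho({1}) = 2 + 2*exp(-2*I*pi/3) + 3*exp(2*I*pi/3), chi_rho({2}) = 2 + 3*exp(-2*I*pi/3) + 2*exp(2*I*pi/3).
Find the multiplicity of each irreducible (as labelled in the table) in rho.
Multiplicities: chi_0: 2, chi_1: 3, chi_2: 2.

Proof sketch: Use <chi_rho, chi> = (1/|G|) sum_C |C| * chi_rho(C) * conj(chi(C)) with |G| = 3 for each irreducible chi in the table:
  <chi_rho, chi_0> = (1/3)[1*(7)*conj(1) + 1*(2 + 2*exp(-2*I*pi/3) + 3*exp(2*I*pi/3))*conj(1) + 1*(2 + 3*exp(-2*I*pi/3) + 2*exp(2*I*pi/3))*conj(1)]
      = (1/3)[(7) + (2 + 2*exp(-2*I*pi/3) + 3*exp(2*I*pi/3)) + (2 + 3*exp(-2*I*pi/3) + 2*exp(2*I*pi/3))] = 6/3 = 2
  <chi_rho, chi_1> = (1/3)[1*(7)*conj(1) + 1*(2 + 2*exp(-2*I*pi/3) + 3*exp(2*I*pi/3))*conj(exp(2*I*pi/3)) + 1*(2 + 3*exp(-2*I*pi/3) + 2*exp(2*I*pi/3))*conj(exp(-2*I*pi/3))]
      = (1/3)[(7) + (1) + (1)] = 9/3 = 3
  <chi_rho, chi_2> = (1/3)[1*(7)*conj(1) + 1*(2 + 2*exp(-2*I*pi/3) + 3*exp(2*I*pi/3))*conj(exp(-2*I*pi/3)) + 1*(2 + 3*exp(-2*I*pi/3) + 2*exp(2*I*pi/3))*conj(exp(2*I*pi/3))]
      = (1/3)[(7) + (2 + 3*exp(-2*I*pi/3) + 2*exp(2*I*pi/3)) + (2 + 2*exp(-2*I*pi/3) + 3*exp(2*I*pi/3))] = 6/3 = 2
(Exp terms are combined using exp(i*s)*conj(exp(i*t)) = exp(i*(s-t)), and sums of them are collapsed using the identity that for every m > 1 the m distinct m-th roots of unity sum to 0, e.g. 1 + exp(2*I*pi/3) + exp(-2*I*pi/3) = 0.)
Dimension check: dim(rho) = sum (mult * dim) = 2*1 + 3*1 + 2*1 = 7 = chi_rho(e) = 7.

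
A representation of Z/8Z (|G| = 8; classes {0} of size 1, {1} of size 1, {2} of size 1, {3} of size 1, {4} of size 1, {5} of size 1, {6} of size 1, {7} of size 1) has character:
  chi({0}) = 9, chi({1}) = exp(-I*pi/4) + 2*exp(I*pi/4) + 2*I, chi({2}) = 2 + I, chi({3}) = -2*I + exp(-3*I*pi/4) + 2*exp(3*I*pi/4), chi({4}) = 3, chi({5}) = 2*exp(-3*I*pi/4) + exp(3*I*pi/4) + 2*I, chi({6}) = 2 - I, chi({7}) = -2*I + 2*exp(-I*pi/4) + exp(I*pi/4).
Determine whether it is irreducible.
Not irreducible (reducible): <chi, chi> = 17 > 1.

Solution. <chi, chi> = (1/|G|) sum_C |C| * |chi(C)|^2 = (1/8)[1*|9|^2 + 1*|exp(-I*pi/4) + 2*exp(I*pi/4) + 2*I|^2 + 1*|2 + I|^2 + 1*|-2*I + exp(-3*I*pi/4) + 2*exp(3*I*pi/4)|^2 + 1*|3|^2 + 1*|2*exp(-3*I*pi/4) + exp(3*I*pi/4) + 2*I|^2 + 1*|2 - I|^2 + 1*|-2*I + 2*exp(-I*pi/4) + exp(I*pi/4)|^2]
  = (1/8)[(81) + (9 - 2*exp(3*I*pi/4) + 2*exp(I*pi/4)) + (5) + (9 + 2*exp(-3*I*pi/4) - 2*exp(-I*pi/4)) + (9) + (9 + 2*exp(-3*I*pi/4) - 2*exp(-I*pi/4)) + (5) + (9 - 2*exp(3*I*pi/4) + 2*exp(I*pi/4))] = 136/8 = 17.
(Exp terms are combined using exp(i*s)*conj(exp(i*t)) = exp(i*(s-t)), and sums of them are collapsed using the identity that for every m > 1 the m distinct m-th roots of unity sum to 0, e.g. 1 + exp(2*I*pi/3) + exp(-2*I*pi/3) = 0.)
A character is irreducible iff <chi, chi> = 1, so this representation is reducible.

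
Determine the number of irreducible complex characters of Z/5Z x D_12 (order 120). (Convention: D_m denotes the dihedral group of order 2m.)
45

Reasoning: The number of irreducible complex representations of a finite group equals its number of conjugacy classes. For a direct product, #classes(G x H) = #classes(G) * #classes(H). Z/5Z has 5 classes (abelian), D_12 has 9 classes, so 5 * 9 = 45, so Z/5Z x D_12 (order 120) has exactly 45 irreducible complex representations.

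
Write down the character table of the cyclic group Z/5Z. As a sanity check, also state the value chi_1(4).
Character table of Z/5Z (irreps indexed chi_0,...,chi_4 with chi_k(m) = zeta_5^(k*m), zeta_5 = exp(2*pi*i/5)):
  irrep \ class  {0} (size 1)  {1} (size 1)    {2} (size 1)    {3} (size 1)    {4} (size 1)  
  chi_0          1             1               1               1               1             
  chi_1          1             exp(2*I*pi/5)   exp(4*I*pi/5)   exp(-4*I*pi/5)  exp(-2*I*pi/5)
  chi_2          1             exp(4*I*pi/5)   exp(-2*I*pi/5)  exp(2*I*pi/5)   exp(-4*I*pi/5)
  chi_3          1             exp(-4*I*pi/5)  exp(2*I*pi/5)   exp(-2*I*pi/5)  exp(4*I*pi/5) 
  chi_4          1             exp(-2*I*pi/5)  exp(-4*I*pi/5)  exp(4*I*pi/5)   exp(2*I*pi/5) 

Spot check: chi_1(4) = zeta_5^(1*4) = zeta_5^4 = exp(-2*I*pi/5).

Reasoning: Z/5Z is abelian, so all 5 irreducible complex representations are 1-dimensional. They are given by chi_k(m) = zeta_5^(k*m) for k = 0,...,4. Row orthogonality: sum_m chi_k(m) conj(chi_l(m)) = 5 * [k = l].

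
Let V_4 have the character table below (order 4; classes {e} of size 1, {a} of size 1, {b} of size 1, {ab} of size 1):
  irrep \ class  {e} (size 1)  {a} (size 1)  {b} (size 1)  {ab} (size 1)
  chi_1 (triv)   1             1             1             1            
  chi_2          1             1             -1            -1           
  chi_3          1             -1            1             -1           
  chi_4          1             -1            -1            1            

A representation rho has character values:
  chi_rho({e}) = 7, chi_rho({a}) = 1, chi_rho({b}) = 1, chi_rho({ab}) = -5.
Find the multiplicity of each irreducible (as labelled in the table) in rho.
Multiplicities: chi_1: 1, chi_2: 3, chi_3: 3, chi_4: 0.

Solution. Use <chi_rho, chi> = (1/|G|) sum_C |C| * chi_rho(C) * conj(chi(C)) with |G| = 4 for each irreducible chi in the table:
  <chi_rho, chi_1> = (1/4)[1*(7)*conj(1) + 1*(1)*conj(1) + 1*(1)*conj(1) + 1*(-5)*conj(1)]
      = (1/4)[(7) + (1) + (1) + (-5)] = 4/4 = 1
  <chi_rho, chi_2> = (1/4)[1*(7)*conj(1) + 1*(1)*conj(1) + 1*(1)*conj(-1) + 1*(-5)*conj(-1)]
      = (1/4)[(7) + (1) + (-1) + (5)] = 12/4 = 3
  <chi_rho, chi_3> = (1/4)[1*(7)*conj(1) + 1*(1)*conj(-1) + 1*(1)*conj(1) + 1*(-5)*conj(-1)]
      = (1/4)[(7) + (-1) + (1) + (5)] = 12/4 = 3
  <chi_rho, chi_4> = (1/4)[1*(7)*conj(1) + 1*(1)*conj(-1) + 1*(1)*conj(-1) + 1*(-5)*conj(1)]
      = (1/4)[(7) + (-1) + (-1) + (-5)] = 0/4 = 0
Dimension check: dim(rho) = sum (mult * dim) = 1*1 + 3*1 + 3*1 + 0*1 = 7 = chi_rho(e) = 7.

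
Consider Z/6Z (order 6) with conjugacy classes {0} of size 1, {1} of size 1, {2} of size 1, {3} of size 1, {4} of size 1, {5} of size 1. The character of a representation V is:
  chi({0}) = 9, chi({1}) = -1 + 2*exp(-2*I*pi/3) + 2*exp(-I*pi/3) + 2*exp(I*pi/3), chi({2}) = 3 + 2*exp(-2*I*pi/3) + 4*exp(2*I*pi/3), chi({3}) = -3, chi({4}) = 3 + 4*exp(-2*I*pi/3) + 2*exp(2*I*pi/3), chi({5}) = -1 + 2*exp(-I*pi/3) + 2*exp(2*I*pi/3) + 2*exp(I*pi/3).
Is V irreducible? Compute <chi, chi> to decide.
Not irreducible (reducible): <chi, chi> = 17 > 1.

Details: <chi, chi> = (1/|G|) sum_C |C| * |chi(C)|^2 = (1/6)[1*|9|^2 + 1*|-1 + 2*exp(-2*I*pi/3) + 2*exp(-I*pi/3) + 2*exp(I*pi/3)|^2 + 1*|3 + 2*exp(-2*I*pi/3) + 4*exp(2*I*pi/3)|^2 + 1*|-3|^2 + 1*|3 + 4*exp(-2*I*pi/3) + 2*exp(2*I*pi/3)|^2 + 1*|-1 + 2*exp(-I*pi/3) + 2*exp(2*I*pi/3) + 2*exp(I*pi/3)|^2]
  = (1/6)[(81) + (3) + (3) + (9) + (3) + (3)] = 102/6 = 17.
(Exp terms are combined using exp(i*s)*conj(exp(i*t)) = exp(i*(s-t)), and sums of them are collapsed using the identity that for every m > 1 the m distinct m-th roots of unity sum to 0, e.g. 1 + exp(2*I*pi/3) + exp(-2*I*pi/3) = 0.)
A character is irreducible iff <chi, chi> = 1, so this representation is reducible.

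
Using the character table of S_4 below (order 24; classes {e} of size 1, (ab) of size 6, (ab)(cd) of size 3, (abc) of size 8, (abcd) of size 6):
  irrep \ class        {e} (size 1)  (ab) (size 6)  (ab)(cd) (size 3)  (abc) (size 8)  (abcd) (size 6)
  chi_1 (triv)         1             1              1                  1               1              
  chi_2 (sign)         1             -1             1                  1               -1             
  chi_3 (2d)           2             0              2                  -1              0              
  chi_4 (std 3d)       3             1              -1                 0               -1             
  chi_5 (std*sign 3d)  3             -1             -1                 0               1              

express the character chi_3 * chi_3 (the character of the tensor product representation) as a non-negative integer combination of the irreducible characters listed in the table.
chi_3 tensor chi_3 = chi_1 + chi_2 + chi_3 (all other irreducibles have multiplicity 0).

The character of a tensor product is the pointwise product (chi_3 * chi_3)(C) = chi_3(C) * chi_3(C):
  {e}: (2)*(2), (ab): (0)*(0), (ab)(cd): (2)*(2), (abc): (-1)*(-1), (abcd): (0)*(0)
so (chi_3 * chi_3) takes values
  {e} -> 4, (ab) -> 0, (ab)(cd) -> 4, (abc) -> 1, (abcd) -> 0.
Now take the inner product of this character with each irreducible chi from the table, <chi_3*chi_3, chi> = (1/24) sum_C |C| (chi_3*chi_3)(C) conj(chi(C)):
  <chi_3*chi_3, chi_1> = (1/24)[1*(4)*conj(1) + 6*(0)*conj(1) + 3*(4)*conj(1) + 8*(1)*conj(1) + 6*(0)*conj(1)]
      = (1/24)[(4) + (0) + (12) + (8) + (0)] = 24/24 = 1
  <chi_3*chi_3, chi_2> = (1/24)[1*(4)*conj(1) + 6*(0)*conj(-1) + 3*(4)*conj(1) + 8*(1)*conj(1) + 6*(0)*conj(-1)]
      = (1/24)[(4) + (0) + (12) + (8) + (0)] = 24/24 = 1
  <chi_3*chi_3, chi_3> = (1/24)[1*(4)*conj(2) + 6*(0)*conj(0) + 3*(4)*conj(2) + 8*(1)*conj(-1) + 6*(0)*conj(0)]
      = (1/24)[(8) + (0) + (24) + (-8) + (0)] = 24/24 = 1
  <chi_3*chi_3, chi_4> = (1/24)[1*(4)*conj(3) + 6*(0)*conj(1) + 3*(4)*conj(-1) + 8*(1)*conj(0) + 6*(0)*conj(-1)]
      = (1/24)[(12) + (0) + (-12) + (0) + (0)] = 0/24 = 0
  <chi_3*chi_3, chi_5> = (1/24)[1*(4)*conj(3) + 6*(0)*conj(-1) + 3*(4)*conj(-1) + 8*(1)*conj(0) + 6*(0)*conj(1)]
      = (1/24)[(12) + (0) + (-12) + (0) + (0)] = 0/24 = 0
Hence the multiplicities are chi_1: 1, chi_2: 1, chi_3: 1. Dimension check: dim(chi_3)*dim(chi_3) = 2*2 = 4 and sum (mult * dim) = 1*1 + 1*1 + 1*2 = 4.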